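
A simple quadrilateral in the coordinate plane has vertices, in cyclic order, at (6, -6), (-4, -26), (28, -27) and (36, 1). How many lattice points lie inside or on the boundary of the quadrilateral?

Using the shoelace formula, 2A = |(6·(-26) − (-4)·(-6)) + ((-4)·(-27) − 28·(-26)) + (28·1 − 36·(-27)) + (36·(-6) − 6·1)| = 1434, so the area is 717.
Along each edge there are gcd(|Δx|,|Δy|)+1 lattice points, so counting each shared vertex once the boundary has gcd(10,20) + gcd(32,1) + gcd(8,28) + gcd(30,7) = 10+1+4+1 = 16.
Pick's theorem gives I = A − B/2 + 1 = 717 − 16/2 + 1 = 710, so the closed region contains I + B = 710 + 16 = 726 lattice points.

726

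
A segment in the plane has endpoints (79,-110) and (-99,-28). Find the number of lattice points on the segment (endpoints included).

The number of lattice points on a segment between lattice points is gcd(|Δx|,|Δy|) + 1 = gcd(178,82) + 1 = 2 + 1 = 3.

3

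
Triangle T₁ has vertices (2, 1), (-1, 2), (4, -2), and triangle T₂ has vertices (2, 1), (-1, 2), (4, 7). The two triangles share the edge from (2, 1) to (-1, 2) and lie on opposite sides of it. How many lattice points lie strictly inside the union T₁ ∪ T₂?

10

The union is the simple quadrilateral with vertices (2, 1), (4, -2), (-1, 2), (4, 7) in order.
Using the shoelace formula, 2A = |(2·(-2) − 4·1) + (4·2 − (-1)·(-2)) + ((-1)·7 − 4·2) + (4·1 − 2·7)| = 27, so the area is 13.5.
The number of boundary lattice points is Σ gcd(|Δx|,|Δy|) = gcd(2,3) + gcd(5,4) + gcd(5,5) + gcd(2,6) = 1+1+5+2 = 9.
By Pick's theorem I = A − B/2 + 1 = 13.5 − 9/2 + 1 = 10.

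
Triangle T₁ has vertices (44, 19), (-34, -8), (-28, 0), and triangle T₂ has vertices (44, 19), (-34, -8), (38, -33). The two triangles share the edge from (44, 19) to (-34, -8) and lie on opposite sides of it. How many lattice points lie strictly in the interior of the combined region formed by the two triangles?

2176

The union is the simple quadrilateral with vertices (44, 19), (-28, 0), (-34, -8), (38, -33) in order.
The shoelace formula gives twice the area as |(44·0 − (-28)·19) + ((-28)·(-8) − (-34)·0) + ((-34)·(-33) − 38·(-8)) + (38·19 − 44·(-33))| = 4356, so the area is 2178.
Summing gcd(|Δx|,|Δy|) over the edges gives the boundary count: gcd(72,19) + gcd(6,8) + gcd(72,25) + gcd(6,52) = 1+2+1+2 = 6.
By Pick's theorem I = A − B/2 + 1 = 2178 − 6/2 + 1 = 2176.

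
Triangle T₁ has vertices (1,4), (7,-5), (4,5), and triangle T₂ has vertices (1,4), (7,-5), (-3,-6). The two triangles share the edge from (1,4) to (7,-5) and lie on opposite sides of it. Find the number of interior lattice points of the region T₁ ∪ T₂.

63

The union is the simple quadrilateral with vertices (1,4), (4,5), (7,-5), (-3,-6) in order.
By the shoelace formula, twice the signed area is |[1·5 − 4·4] + [4·(-5) − 7·5] + [7·(-6) − (-3)·(-5)] + [(-3)·4 − 1·(-6)]| = 129, so the area is 64.5.
Summing gcd(|Δx|,|Δy|) over the edges gives the boundary count: gcd(3,1) + gcd(3,10) + gcd(10,1) + gcd(4,10) = 1+1+1+2 = 5.
By Pick's theorem I = A − B/2 + 1 = 64.5 − 5/2 + 1 = 63.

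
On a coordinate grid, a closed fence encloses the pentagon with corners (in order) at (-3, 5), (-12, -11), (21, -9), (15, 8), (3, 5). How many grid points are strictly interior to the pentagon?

By the shoelace formula, twice the signed area is |((-3)·(-11) − (-12)·5) + ((-12)·(-9) − 21·(-11)) + (21·8 − 15·(-9)) + (15·5 − 3·8) + (3·5 − (-3)·5)| = 816, so the area is 408.
Along each edge there are gcd(|Δx|,|Δy|)+1 lattice points, so counting each shared vertex once the boundary has gcd(9,16) + gcd(33,2) + gcd(6,17) + gcd(12,3) + gcd(6,0) = 1+1+1+3+6 = 12.
Pick's theorem gives I = A − B/2 + 1 = 408 − 12/2 + 1 = 403.

403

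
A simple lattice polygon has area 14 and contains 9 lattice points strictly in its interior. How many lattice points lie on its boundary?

Pick's theorem gives A = I + B/2 − 1, so B = 2(A − I + 1) = 2(14 − 9 + 1) = 12.

12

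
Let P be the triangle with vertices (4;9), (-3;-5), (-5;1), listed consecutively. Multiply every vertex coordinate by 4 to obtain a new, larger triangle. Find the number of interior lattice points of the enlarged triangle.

Using the shoelace formula, 2A = |(4·(-5) − (-3)·9) + ((-3)·1 − (-5)·(-5)) + ((-5)·9 − 4·1)| = 70, so the area is 35.
The number of boundary lattice points is Σ gcd(|Δx|,|Δy|) = gcd(7,14) + gcd(2,6) + gcd(9,8) = 7+2+1 = 10.
Scaling by 4 multiplies the area by 4² = 16 (so the new area is 560) and multiplies the boundary lattice-point count by 4, giving 40.
By Pick's theorem, the interior count of the dilated polygon is 560 − 40/2 + 1 = 541.

541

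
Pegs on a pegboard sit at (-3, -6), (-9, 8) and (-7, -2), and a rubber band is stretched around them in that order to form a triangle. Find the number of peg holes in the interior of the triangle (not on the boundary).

The shoelace formula gives twice the area as |((-3)·8 − (-9)·(-6)) + ((-9)·(-2) − (-7)·8) + ((-7)·(-6) − (-3)·(-2))| = 32, so the area is 16.
Summing gcd(|Δx|,|Δy|) over the edges gives the boundary count: gcd(6,14) + gcd(2,10) + gcd(4,4) = 2+2+4 = 8.
Pick's theorem gives I = A − B/2 + 1 = 16 − 8/2 + 1 = 13.

13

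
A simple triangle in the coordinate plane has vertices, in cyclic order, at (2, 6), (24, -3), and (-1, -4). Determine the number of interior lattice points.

By the shoelace formula, twice the signed area is |[2·(-3) − 24·6] + [24·(-4) − (-1)·(-3)] + [(-1)·6 − 2·(-4)]| = 247, so the area is 247/2.
Along each edge there are gcd(|Δx|,|Δy|)+1 lattice points, so counting each shared vertex once the boundary has gcd(22,9) + gcd(25,1) + gcd(3,10) = 1+1+1 = 3.
By Pick's theorem A = I + B/2 − 1, so I = 247/2 − 3/2 + 1 = 123.

123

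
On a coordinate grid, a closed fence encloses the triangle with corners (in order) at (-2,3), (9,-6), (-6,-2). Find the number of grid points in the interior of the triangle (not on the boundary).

45

The shoelace formula gives twice the area as |[(-2)·(-6) − 9·3] + [9·(-2) − (-6)·(-6)] + [(-6)·3 − (-2)·(-2)]| = 91, so the area is 91/2.
Summing gcd(|Δx|,|Δy|) over the edges gives the boundary count: gcd(11,9) + gcd(15,4) + gcd(4,5) = 1+1+1 = 3.
Pick's theorem gives I = A − B/2 + 1 = 91/2 − 3/2 + 1 = 45.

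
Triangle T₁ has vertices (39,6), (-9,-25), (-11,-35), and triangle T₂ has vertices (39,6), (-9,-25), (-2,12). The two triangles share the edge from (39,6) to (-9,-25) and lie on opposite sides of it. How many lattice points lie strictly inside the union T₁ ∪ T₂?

987

The union is the simple quadrilateral with vertices (39,6), (-11,-35), (-9,-25), (-2,12) in order.
The shoelace formula gives twice the area as |(39·(-35) − (-11)·6) + ((-11)·(-25) − (-9)·(-35)) + ((-9)·12 − (-2)·(-25)) + ((-2)·6 − 39·12)| = 1977, so the area is 1977/2.
The number of boundary lattice points is Σ gcd(|Δx|,|Δy|) = gcd(50,41) + gcd(2,10) + gcd(7,37) + gcd(41,6) = 1+2+1+1 = 5.
By Pick's theorem I = A − B/2 + 1 = 1977/2 − 5/2 + 1 = 987.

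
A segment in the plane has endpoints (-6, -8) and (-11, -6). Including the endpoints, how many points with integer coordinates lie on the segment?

2

The number of lattice points on a segment between lattice points is gcd(|Δx|,|Δy|) + 1 = gcd(5,2) + 1 = 1 + 1 = 2.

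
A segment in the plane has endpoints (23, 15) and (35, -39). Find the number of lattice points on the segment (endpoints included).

The number of lattice points on a segment between lattice points is gcd(|Δx|,|Δy|) + 1 = gcd(12,54) + 1 = 6 + 1 = 7.

7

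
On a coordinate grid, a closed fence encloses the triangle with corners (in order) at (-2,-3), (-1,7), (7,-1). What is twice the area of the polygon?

88

The shoelace formula gives twice the area as |[(-2)·7 − (-1)·(-3)] + [(-1)·(-1) − 7·7] + [7·(-3) − (-2)·(-1)]| = 88, so the area is 44.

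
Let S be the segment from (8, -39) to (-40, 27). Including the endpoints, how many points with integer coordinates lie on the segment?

7

The number of lattice points on a segment between lattice points is gcd(|Δx|,|Δy|) + 1 = gcd(48,66) + 1 = 6 + 1 = 7.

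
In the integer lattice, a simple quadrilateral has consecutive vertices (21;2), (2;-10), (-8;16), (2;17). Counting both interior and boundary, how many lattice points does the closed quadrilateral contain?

Using the shoelace formula, 2A = |[21·(-10) − 2·2] + [2·16 − (-8)·(-10)] + [(-8)·17 − 2·16] + [2·2 − 21·17]| = 783, so the area is 783/2.
Summing gcd(|Δx|,|Δy|) over the edges gives the boundary count: gcd(19,12) + gcd(10,26) + gcd(10,1) + gcd(19,15) = 1+2+1+1 = 5.
Pick's theorem gives I = A − B/2 + 1 = 783/2 − 5/2 + 1 = 390, so the closed region contains I + B = 390 + 5 = 395 lattice points.

395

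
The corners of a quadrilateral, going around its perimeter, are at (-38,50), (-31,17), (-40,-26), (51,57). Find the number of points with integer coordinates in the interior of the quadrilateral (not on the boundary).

By the shoelace formula, twice the signed area is |[(-38)·17 − (-31)·50] + [(-31)·(-26) − (-40)·17] + [(-40)·57 − 51·(-26)] + [51·50 − (-38)·57]| = 6152, so the area is 3076.
The number of boundary lattice points is Σ gcd(|Δx|,|Δy|) = gcd(7,33) + gcd(9,43) + gcd(91,83) + gcd(89,7) = 1+1+1+1 = 4.
Pick's theorem gives I = A − B/2 + 1 = 3076 − 4/2 + 1 = 3075.

3075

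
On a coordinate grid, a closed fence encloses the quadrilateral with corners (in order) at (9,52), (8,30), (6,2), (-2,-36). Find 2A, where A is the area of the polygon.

302

Using the shoelace formula, 2A = |(9·30 − 8·52) + (8·2 − 6·30) + (6·(-36) − (-2)·2) + ((-2)·52 − 9·(-36))| = 302, so the area is 151.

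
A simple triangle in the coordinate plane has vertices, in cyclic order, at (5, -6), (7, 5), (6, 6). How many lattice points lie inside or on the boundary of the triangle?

Using the shoelace formula, 2A = |[5·5 − 7·(-6)] + [7·6 − 6·5] + [6·(-6) − 5·6]| = 13, so the area is 13/2.
Along each edge there are gcd(|Δx|,|Δy|)+1 lattice points, so counting each shared vertex once the boundary has gcd(2,11) + gcd(1,1) + gcd(1,12) = 1+1+1 = 3.
Pick's theorem gives I = A − B/2 + 1 = 13/2 − 3/2 + 1 = 6, so the closed region contains I + B = 6 + 3 = 9 lattice points.

9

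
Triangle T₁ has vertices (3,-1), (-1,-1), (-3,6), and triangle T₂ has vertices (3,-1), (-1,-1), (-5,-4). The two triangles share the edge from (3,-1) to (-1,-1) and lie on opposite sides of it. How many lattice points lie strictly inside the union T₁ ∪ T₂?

The union is the simple quadrilateral with vertices (3,-1), (-3,6), (-1,-1), (-5,-4) in order.
Using the shoelace formula, 2A = |[3·6 − (-3)·(-1)] + [(-3)·(-1) − (-1)·6] + [(-1)·(-4) − (-5)·(-1)] + [(-5)·(-1) − 3·(-4)]| = 40, so the area is 20.
The number of boundary lattice points is Σ gcd(|Δx|,|Δy|) = gcd(6,7) + gcd(2,7) + gcd(4,3) + gcd(8,3) = 1+1+1+1 = 4.
By Pick's theorem I = A − B/2 + 1 = 20 − 4/2 + 1 = 19.

19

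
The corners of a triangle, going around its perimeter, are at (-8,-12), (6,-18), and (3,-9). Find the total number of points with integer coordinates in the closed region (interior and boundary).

Using the shoelace formula, 2A = |[(-8)·(-18) − 6·(-12)] + [6·(-9) − 3·(-18)] + [3·(-12) − (-8)·(-9)]| = 108, so the area is 54.
The number of boundary lattice points is Σ gcd(|Δx|,|Δy|) = gcd(14,6) + gcd(3,9) + gcd(11,3) = 2+3+1 = 6.
Pick's theorem gives I = A − B/2 + 1 = 54 − 6/2 + 1 = 52, so the closed region contains I + B = 52 + 6 = 58 lattice points.

58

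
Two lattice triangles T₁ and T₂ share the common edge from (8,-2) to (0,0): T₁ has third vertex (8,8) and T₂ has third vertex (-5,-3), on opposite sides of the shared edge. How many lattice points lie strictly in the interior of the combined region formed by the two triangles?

48

The union is the simple quadrilateral with vertices (8,-2), (8,8), (0,0), (-5,-3) in order.
The shoelace formula gives twice the area as |(8·8 − 8·(-2)) + (8·0 − 0·8) + (0·(-3) − (-5)·0) + ((-5)·(-2) − 8·(-3))| = 114, so the area is 57.
Summing gcd(|Δx|,|Δy|) over the edges gives the boundary count: gcd(0,10) + gcd(8,8) + gcd(5,3) + gcd(13,1) = 10+8+1+1 = 20.
By Pick's theorem I = A − B/2 + 1 = 57 − 20/2 + 1 = 48.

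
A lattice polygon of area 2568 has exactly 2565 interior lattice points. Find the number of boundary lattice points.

Pick's theorem gives A = I + B/2 − 1, so B = 2(A − I + 1) = 2(2568 − 2565 + 1) = 8.

8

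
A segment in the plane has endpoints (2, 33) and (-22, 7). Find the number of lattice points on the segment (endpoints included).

3

The number of lattice points on a segment between lattice points is gcd(|Δx|,|Δy|) + 1 = gcd(24,26) + 1 = 2 + 1 = 3.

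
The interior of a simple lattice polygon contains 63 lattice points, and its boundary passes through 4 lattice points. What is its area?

By Pick's theorem, A = I + B/2 − 1 = 63 + 4/2 − 1 = 64.

64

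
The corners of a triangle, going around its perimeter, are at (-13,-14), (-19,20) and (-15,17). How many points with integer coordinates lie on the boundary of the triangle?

Along each edge there are gcd(|Δx|,|Δy|)+1 lattice points, so counting each shared vertex once the boundary has gcd(6,34) + gcd(4,3) + gcd(2,31) = 2+1+1 = 4.

4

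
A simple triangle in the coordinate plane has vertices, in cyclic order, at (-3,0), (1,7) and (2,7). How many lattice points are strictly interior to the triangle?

3

By the shoelace formula, twice the signed area is |[(-3)·7 − 1·0] + [1·7 − 2·7] + [2·0 − (-3)·7]| = 7, so the area is 7/2.
Along each edge there are gcd(|Δx|,|Δy|)+1 lattice points, so counting each shared vertex once the boundary has gcd(4,7) + gcd(1,0) + gcd(5,7) = 1+1+1 = 3.
Pick's theorem gives I = A − B/2 + 1 = 7/2 − 3/2 + 1 = 3.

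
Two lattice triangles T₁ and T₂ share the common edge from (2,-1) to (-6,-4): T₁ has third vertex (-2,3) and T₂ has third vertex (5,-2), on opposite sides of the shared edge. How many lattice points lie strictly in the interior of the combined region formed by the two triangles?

The union is the simple quadrilateral with vertices (2,-1), (-2,3), (-6,-4), (5,-2) in order.
Using the shoelace formula, 2A = |(2·3 − (-2)·(-1)) + ((-2)·(-4) − (-6)·3) + ((-6)·(-2) − 5·(-4)) + (5·(-1) − 2·(-2))| = 61, so the area is 61/2.
The number of boundary lattice points is Σ gcd(|Δx|,|Δy|) = gcd(4,4) + gcd(4,7) + gcd(11,2) + gcd(3,1) = 4+1+1+1 = 7.
By Pick's theorem I = A − B/2 + 1 = 61/2 − 7/2 + 1 = 28.

28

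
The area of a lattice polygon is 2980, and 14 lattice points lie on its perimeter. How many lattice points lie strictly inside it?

2974

Pick's theorem A = I + B/2 − 1 rearranges to I = A − B/2 + 1 = 2980 − 14/2 + 1 = 2974.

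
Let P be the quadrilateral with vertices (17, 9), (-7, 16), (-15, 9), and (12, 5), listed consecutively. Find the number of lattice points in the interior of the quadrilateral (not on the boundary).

The shoelace formula gives twice the area as |(17·16 − (-7)·9) + ((-7)·9 − (-15)·16) + ((-15)·5 − 12·9) + (12·9 − 17·5)| = 352, so the area is 176.
Summing gcd(|Δx|,|Δy|) over the edges gives the boundary count: gcd(24,7) + gcd(8,7) + gcd(27,4) + gcd(5,4) = 1+1+1+1 = 4.
By Pick's theorem A = I + B/2 − 1, so I = 176 − 4/2 + 1 = 175.

175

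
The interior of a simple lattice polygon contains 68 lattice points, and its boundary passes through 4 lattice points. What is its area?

69

Pick's theorem states A = I + B/2 − 1, so A = 68 + 4/2 − 1 = 69.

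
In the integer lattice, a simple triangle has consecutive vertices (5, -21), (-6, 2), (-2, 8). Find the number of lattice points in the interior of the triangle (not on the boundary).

Using the shoelace formula, 2A = |[5·2 − (-6)·(-21)] + [(-6)·8 − (-2)·2] + [(-2)·(-21) − 5·8]| = 158, so the area is 79.
Along each edge there are gcd(|Δx|,|Δy|)+1 lattice points, so counting each shared vertex once the boundary has gcd(11,23) + gcd(4,6) + gcd(7,29) = 1+2+1 = 4.
Pick's theorem gives I = A − B/2 + 1 = 79 − 4/2 + 1 = 78.

78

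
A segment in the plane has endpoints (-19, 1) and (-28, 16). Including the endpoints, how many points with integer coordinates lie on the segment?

The number of lattice points on a segment between lattice points is gcd(|Δx|,|Δy|) + 1 = gcd(9,15) + 1 = 3 + 1 = 4.

4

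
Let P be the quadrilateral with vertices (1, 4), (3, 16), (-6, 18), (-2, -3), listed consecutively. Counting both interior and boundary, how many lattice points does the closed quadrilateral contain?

105

The shoelace formula gives twice the area as |(1·16 − 3·4) + (3·18 − (-6)·16) + ((-6)·(-3) − (-2)·18) + ((-2)·4 − 1·(-3))| = 203, so the area is 101.5.
The number of boundary lattice points is Σ gcd(|Δx|,|Δy|) = gcd(2,12) + gcd(9,2) + gcd(4,21) + gcd(3,7) = 2+1+1+1 = 5.
Pick's theorem gives I = A − B/2 + 1 = 101.5 − 5/2 + 1 = 100, so the closed region contains I + B = 100 + 5 = 105 lattice points.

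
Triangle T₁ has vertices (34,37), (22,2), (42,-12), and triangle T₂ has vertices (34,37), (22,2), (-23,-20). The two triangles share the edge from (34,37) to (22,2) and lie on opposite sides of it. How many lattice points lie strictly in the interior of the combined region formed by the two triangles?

1060

The union is the simple quadrilateral with vertices (34,37), (42,-12), (22,2), (-23,-20) in order.
By the shoelace formula, twice the signed area is |(34·(-12) − 42·37) + (42·2 − 22·(-12)) + (22·(-20) − (-23)·2) + ((-23)·37 − 34·(-20))| = 2179, so the area is 2179/2.
Summing gcd(|Δx|,|Δy|) over the edges gives the boundary count: gcd(8,49) + gcd(20,14) + gcd(45,22) + gcd(57,57) = 1+2+1+57 = 61.
By Pick's theorem I = A − B/2 + 1 = 2179/2 − 61/2 + 1 = 1060.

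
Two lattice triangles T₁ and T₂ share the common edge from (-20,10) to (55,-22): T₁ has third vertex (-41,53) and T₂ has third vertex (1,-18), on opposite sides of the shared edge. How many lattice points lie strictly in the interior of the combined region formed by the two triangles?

1985

The union is the simple quadrilateral with vertices (-20,10), (-41,53), (55,-22), (1,-18) in order.
By the shoelace formula, twice the signed area is |[(-20)·53 − (-41)·10] + [(-41)·(-22) − 55·53] + [55·(-18) − 1·(-22)] + [1·10 − (-20)·(-18)]| = 3981, so the area is 1990.5.
Summing gcd(|Δx|,|Δy|) over the edges gives the boundary count: gcd(21,43) + gcd(96,75) + gcd(54,4) + gcd(21,28) = 1+3+2+7 = 13.
By Pick's theorem I = A − B/2 + 1 = 1990.5 − 13/2 + 1 = 1985.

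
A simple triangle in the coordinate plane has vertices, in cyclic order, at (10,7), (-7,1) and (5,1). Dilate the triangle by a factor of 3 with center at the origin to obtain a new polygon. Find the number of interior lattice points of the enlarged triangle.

304

By the shoelace formula, twice the signed area is |(10·1 − (-7)·7) + ((-7)·1 − 5·1) + (5·7 − 10·1)| = 72, so the area is 36.
The number of boundary lattice points is Σ gcd(|Δx|,|Δy|) = gcd(17,6) + gcd(12,0) + gcd(5,6) = 1+12+1 = 14.
Scaling by 3 multiplies the area by 3² = 9 (so the new area is 324) and multiplies the boundary lattice-point count by 3, giving 42.
By Pick's theorem, the interior count of the dilated polygon is 324 − 42/2 + 1 = 304.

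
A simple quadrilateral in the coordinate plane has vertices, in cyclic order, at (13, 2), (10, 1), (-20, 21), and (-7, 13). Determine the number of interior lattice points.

31

The shoelace formula gives twice the area as |[13·1 − 10·2] + [10·21 − (-20)·1] + [(-20)·13 − (-7)·21] + [(-7)·2 − 13·13]| = 73, so the area is 73/2.
Along each edge there are gcd(|Δx|,|Δy|)+1 lattice points, so counting each shared vertex once the boundary has gcd(3,1) + gcd(30,20) + gcd(13,8) + gcd(20,11) = 1+10+1+1 = 13.
Pick's theorem gives I = A − B/2 + 1 = 73/2 − 13/2 + 1 = 31.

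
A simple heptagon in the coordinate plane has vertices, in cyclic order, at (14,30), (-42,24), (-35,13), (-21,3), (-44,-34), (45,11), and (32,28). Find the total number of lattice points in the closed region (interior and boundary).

The shoelace formula gives twice the area as |(14·24 − (-42)·30) + ((-42)·13 − (-35)·24) + ((-35)·3 − (-21)·13) + ((-21)·(-34) − (-44)·3) + ((-44)·11 − 45·(-34)) + (45·28 − 32·11) + (32·30 − 14·28)| = 5426, so the area is 2713.
Along each edge there are gcd(|Δx|,|Δy|)+1 lattice points, so counting each shared vertex once the boundary has gcd(56,6) + gcd(7,11) + gcd(14,10) + gcd(23,37) + gcd(89,45) + gcd(13,17) + gcd(18,2) = 2+1+2+1+1+1+2 = 10.
Pick's theorem gives I = A − B/2 + 1 = 2713 − 10/2 + 1 = 2709, so the closed region contains I + B = 2709 + 10 = 2719 lattice points.

2719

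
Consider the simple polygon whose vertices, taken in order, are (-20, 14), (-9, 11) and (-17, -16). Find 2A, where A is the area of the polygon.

By the shoelace formula, twice the signed area is |[(-20)·11 − (-9)·14] + [(-9)·(-16) − (-17)·11] + [(-17)·14 − (-20)·(-16)]| = 321, so the area is 321/2.

321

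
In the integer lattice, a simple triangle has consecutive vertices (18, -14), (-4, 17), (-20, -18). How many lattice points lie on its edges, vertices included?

The number of boundary lattice points is Σ gcd(|Δx|,|Δy|) = gcd(22,31) + gcd(16,35) + gcd(38,4) = 1+1+2 = 4.

4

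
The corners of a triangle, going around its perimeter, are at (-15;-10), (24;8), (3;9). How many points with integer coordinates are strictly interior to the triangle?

207

The shoelace formula gives twice the area as |((-15)·8 − 24·(-10)) + (24·9 − 3·8) + (3·(-10) − (-15)·9)| = 417, so the area is 417/2.
Summing gcd(|Δx|,|Δy|) over the edges gives the boundary count: gcd(39,18) + gcd(21,1) + gcd(18,19) = 3+1+1 = 5.
Pick's theorem gives I = A − B/2 + 1 = 417/2 − 5/2 + 1 = 207.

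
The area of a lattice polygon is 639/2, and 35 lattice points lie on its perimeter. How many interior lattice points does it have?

Pick's theorem A = I + B/2 − 1 rearranges to I = A − B/2 + 1 = 639/2 − 35/2 + 1 = 303.

303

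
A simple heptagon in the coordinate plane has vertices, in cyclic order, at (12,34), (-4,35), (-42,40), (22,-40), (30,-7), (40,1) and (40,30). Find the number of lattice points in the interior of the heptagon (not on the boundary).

The shoelace formula gives twice the area as |(12·35 − (-4)·34) + ((-4)·40 − (-42)·35) + ((-42)·(-40) − 22·40) + (22·(-7) − 30·(-40)) + (30·1 − 40·(-7)) + (40·30 − 40·1) + (40·34 − 12·30)| = 6182, so the area is 3091.
The number of boundary lattice points is Σ gcd(|Δx|,|Δy|) = gcd(16,1) + gcd(38,5) + gcd(64,80) + gcd(8,33) + gcd(10,8) + gcd(0,29) + gcd(28,4) = 1+1+16+1+2+29+4 = 54.
Pick's theorem gives I = A − B/2 + 1 = 3091 − 54/2 + 1 = 3065.

3065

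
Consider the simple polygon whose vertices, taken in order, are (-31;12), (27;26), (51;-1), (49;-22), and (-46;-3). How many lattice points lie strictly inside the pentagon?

2661

The shoelace formula gives twice the area as |[(-31)·26 − 27·12] + [27·(-1) − 51·26] + [51·(-22) − 49·(-1)] + [49·(-3) − (-46)·(-22)] + [(-46)·12 − (-31)·(-3)]| = 5360, so the area is 2680.
The number of boundary lattice points is Σ gcd(|Δx|,|Δy|) = gcd(58,14) + gcd(24,27) + gcd(2,21) + gcd(95,19) + gcd(15,15) = 2+3+1+19+15 = 40.
Pick's theorem gives I = A − B/2 + 1 = 2680 − 40/2 + 1 = 2661.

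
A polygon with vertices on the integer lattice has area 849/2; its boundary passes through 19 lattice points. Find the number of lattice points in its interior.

From Pick's theorem, I = A − B/2 + 1 = 849/2 − 19/2 + 1 = 416.

416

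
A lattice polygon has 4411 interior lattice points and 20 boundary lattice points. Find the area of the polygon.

Pick's theorem states A = I + B/2 − 1, so A = 4411 + 20/2 − 1 = 4420.

4420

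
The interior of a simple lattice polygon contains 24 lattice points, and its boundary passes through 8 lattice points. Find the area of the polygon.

By Pick's theorem, A = I + B/2 − 1 = 24 + 8/2 − 1 = 27.

27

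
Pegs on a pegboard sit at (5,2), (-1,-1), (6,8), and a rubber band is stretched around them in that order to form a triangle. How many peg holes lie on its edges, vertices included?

5

The number of boundary lattice points is Σ gcd(|Δx|,|Δy|) = gcd(6,3) + gcd(7,9) + gcd(1,6) = 3+1+1 = 5.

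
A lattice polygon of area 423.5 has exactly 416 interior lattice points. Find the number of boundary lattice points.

Pick's theorem gives A = I + B/2 − 1, so B = 2(A − I + 1) = 2(423.5 − 416 + 1) = 17.

17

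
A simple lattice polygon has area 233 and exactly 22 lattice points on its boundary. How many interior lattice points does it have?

223

Pick's theorem A = I + B/2 − 1 rearranges to I = A − B/2 + 1 = 233 − 22/2 + 1 = 223.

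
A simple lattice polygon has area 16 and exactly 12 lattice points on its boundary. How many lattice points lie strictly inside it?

11

Pick's theorem A = I + B/2 − 1 rearranges to I = A − B/2 + 1 = 16 − 12/2 + 1 = 11.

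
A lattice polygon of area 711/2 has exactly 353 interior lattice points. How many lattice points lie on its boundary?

7

Pick's theorem gives A = I + B/2 − 1, so B = 2(A − I + 1) = 2(711/2 − 353 + 1) = 7.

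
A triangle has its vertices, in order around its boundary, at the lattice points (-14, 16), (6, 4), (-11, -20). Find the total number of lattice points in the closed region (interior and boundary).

347

The shoelace formula gives twice the area as |[(-14)·4 − 6·16] + [6·(-20) − (-11)·4] + [(-11)·16 − (-14)·(-20)]| = 684, so the area is 342.
Summing gcd(|Δx|,|Δy|) over the edges gives the boundary count: gcd(20,12) + gcd(17,24) + gcd(3,36) = 4+1+3 = 8.
Pick's theorem gives I = A − B/2 + 1 = 342 − 8/2 + 1 = 339, so the closed region contains I + B = 339 + 8 = 347 lattice points.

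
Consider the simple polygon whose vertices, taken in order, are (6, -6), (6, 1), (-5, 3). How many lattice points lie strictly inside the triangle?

By the shoelace formula, twice the signed area is |[6·1 − 6·(-6)] + [6·3 − (-5)·1] + [(-5)·(-6) − 6·3]| = 77, so the area is 77/2.
Along each edge there are gcd(|Δx|,|Δy|)+1 lattice points, so counting each shared vertex once the boundary has gcd(0,7) + gcd(11,2) + gcd(11,9) = 7+1+1 = 9.
Pick's theorem gives I = A − B/2 + 1 = 77/2 − 9/2 + 1 = 35.

35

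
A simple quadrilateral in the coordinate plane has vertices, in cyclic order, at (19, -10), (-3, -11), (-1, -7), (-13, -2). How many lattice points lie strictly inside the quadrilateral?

By the shoelace formula, twice the signed area is |(19·(-11) − (-3)·(-10)) + ((-3)·(-7) − (-1)·(-11)) + ((-1)·(-2) − (-13)·(-7)) + ((-13)·(-10) − 19·(-2))| = 150, so the area is 75.
Summing gcd(|Δx|,|Δy|) over the edges gives the boundary count: gcd(22,1) + gcd(2,4) + gcd(12,5) + gcd(32,8) = 1+2+1+8 = 12.
By Pick's theorem A = I + B/2 − 1, so I = 75 − 12/2 + 1 = 70.

70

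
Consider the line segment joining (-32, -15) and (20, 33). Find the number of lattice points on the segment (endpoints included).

The number of lattice points on a segment between lattice points is gcd(|Δx|,|Δy|) + 1 = gcd(52,48) + 1 = 4 + 1 = 5.

5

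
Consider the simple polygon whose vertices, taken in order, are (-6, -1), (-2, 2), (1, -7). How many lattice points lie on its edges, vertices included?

5

Summing gcd(|Δx|,|Δy|) over the edges gives the boundary count: gcd(4,3) + gcd(3,9) + gcd(7,6) = 1+3+1 = 5.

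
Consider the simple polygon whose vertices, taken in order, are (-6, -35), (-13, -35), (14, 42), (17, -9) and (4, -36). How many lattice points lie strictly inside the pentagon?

1031

By the shoelace formula, twice the signed area is |((-6)·(-35) − (-13)·(-35)) + ((-13)·42 − 14·(-35)) + (14·(-9) − 17·42) + (17·(-36) − 4·(-9)) + (4·(-35) − (-6)·(-36))| = 2073, so the area is 1036.5.
The number of boundary lattice points is Σ gcd(|Δx|,|Δy|) = gcd(7,0) + gcd(27,77) + gcd(3,51) + gcd(13,27) + gcd(10,1) = 7+1+3+1+1 = 13.
Pick's theorem gives I = A − B/2 + 1 = 1036.5 − 13/2 + 1 = 1031.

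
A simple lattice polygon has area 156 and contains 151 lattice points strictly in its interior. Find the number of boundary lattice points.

12

Pick's theorem gives A = I + B/2 − 1, so B = 2(A − I + 1) = 2(156 − 151 + 1) = 12.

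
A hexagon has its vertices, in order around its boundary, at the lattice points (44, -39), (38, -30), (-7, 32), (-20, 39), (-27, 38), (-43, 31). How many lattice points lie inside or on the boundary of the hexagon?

1474

Using the shoelace formula, 2A = |[44·(-30) − 38·(-39)] + [38·32 − (-7)·(-30)] + [(-7)·39 − (-20)·32] + [(-20)·38 − (-27)·39] + [(-27)·31 − (-43)·38] + [(-43)·(-39) − 44·31]| = 2938, so the area is 1469.
Along each edge there are gcd(|Δx|,|Δy|)+1 lattice points, so counting each shared vertex once the boundary has gcd(6,9) + gcd(45,62) + gcd(13,7) + gcd(7,1) + gcd(16,7) + gcd(87,70) = 3+1+1+1+1+1 = 8.
Pick's theorem gives I = A − B/2 + 1 = 1469 − 8/2 + 1 = 1466, so the closed region contains I + B = 1466 + 8 = 1474 lattice points.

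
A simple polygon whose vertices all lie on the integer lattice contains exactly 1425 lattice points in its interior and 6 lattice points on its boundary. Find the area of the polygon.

1427

Pick's theorem states A = I + B/2 − 1, so A = 1425 + 6/2 − 1 = 1427.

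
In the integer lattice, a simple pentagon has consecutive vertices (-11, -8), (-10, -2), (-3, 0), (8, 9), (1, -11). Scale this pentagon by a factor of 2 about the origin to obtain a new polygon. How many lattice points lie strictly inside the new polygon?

By the shoelace formula, twice the signed area is |((-11)·(-2) − (-10)·(-8)) + ((-10)·0 − (-3)·(-2)) + ((-3)·9 − 8·0) + (8·(-11) − 1·9) + (1·(-8) − (-11)·(-11))| = 317, so the area is 317/2.
The number of boundary lattice points is Σ gcd(|Δx|,|Δy|) = gcd(1,6) + gcd(7,2) + gcd(11,9) + gcd(7,20) + gcd(12,3) = 1+1+1+1+3 = 7.
Scaling by 2 multiplies the area by 2² = 4 (so the new area is 634) and multiplies the boundary lattice-point count by 2, giving 14.
By Pick's theorem, the interior count of the dilated polygon is 634 − 14/2 + 1 = 628.

628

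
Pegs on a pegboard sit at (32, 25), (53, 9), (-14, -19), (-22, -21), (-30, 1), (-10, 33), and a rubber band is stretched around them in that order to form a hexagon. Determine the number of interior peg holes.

The shoelace formula gives twice the area as |(32·9 − 53·25) + (53·(-19) − (-14)·9) + ((-14)·(-21) − (-22)·(-19)) + ((-22)·1 − (-30)·(-21)) + ((-30)·33 − (-10)·1) + ((-10)·25 − 32·33)| = 4980, so the area is 2490.
The number of boundary lattice points is Σ gcd(|Δx|,|Δy|) = gcd(21,16) + gcd(67,28) + gcd(8,2) + gcd(8,22) + gcd(20,32) + gcd(42,8) = 1+1+2+2+4+2 = 12.
By Pick's theorem A = I + B/2 − 1, so I = 2490 − 12/2 + 1 = 2485.

2485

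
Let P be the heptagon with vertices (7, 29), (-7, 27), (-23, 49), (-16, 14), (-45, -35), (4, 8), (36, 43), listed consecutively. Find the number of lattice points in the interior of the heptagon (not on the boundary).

The shoelace formula gives twice the area as |[7·27 − (-7)·29] + [(-7)·49 − (-23)·27] + [(-23)·14 − (-16)·49] + [(-16)·(-35) − (-45)·14] + [(-45)·8 − 4·(-35)] + [4·43 − 36·8] + [36·29 − 7·43]| = 2729, so the area is 1364.5.
Summing gcd(|Δx|,|Δy|) over the edges gives the boundary count: gcd(14,2) + gcd(16,22) + gcd(7,35) + gcd(29,49) + gcd(49,43) + gcd(32,35) + gcd(29,14) = 2+2+7+1+1+1+1 = 15.
By Pick's theorem A = I + B/2 − 1, so I = 1364.5 − 15/2 + 1 = 1358.

1358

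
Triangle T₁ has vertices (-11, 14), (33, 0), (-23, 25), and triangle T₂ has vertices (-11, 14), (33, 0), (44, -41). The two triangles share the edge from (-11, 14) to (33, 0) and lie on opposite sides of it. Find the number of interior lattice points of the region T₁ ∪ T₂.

955

The union is the simple quadrilateral with vertices (-11, 14), (-23, 25), (33, 0), (44, -41) in order.
Using the shoelace formula, 2A = |[(-11)·25 − (-23)·14] + [(-23)·0 − 33·25] + [33·(-41) − 44·0] + [44·14 − (-11)·(-41)]| = 1966, so the area is 983.
Summing gcd(|Δx|,|Δy|) over the edges gives the boundary count: gcd(12,11) + gcd(56,25) + gcd(11,41) + gcd(55,55) = 1+1+1+55 = 58.
By Pick's theorem I = A − B/2 + 1 = 983 − 58/2 + 1 = 955.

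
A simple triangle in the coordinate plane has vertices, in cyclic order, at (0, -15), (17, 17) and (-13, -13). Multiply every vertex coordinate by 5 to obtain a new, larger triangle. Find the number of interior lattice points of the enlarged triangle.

By the shoelace formula, twice the signed area is |[0·17 − 17·(-15)] + [17·(-13) − (-13)·17] + [(-13)·(-15) − 0·(-13)]| = 450, so the area is 225.
Along each edge there are gcd(|Δx|,|Δy|)+1 lattice points, so counting each shared vertex once the boundary has gcd(17,32) + gcd(30,30) + gcd(13,2) = 1+30+1 = 32.
Scaling by 5 multiplies the area by 5² = 25 (so the new area is 5625) and multiplies the boundary lattice-point count by 5, giving 160.
By Pick's theorem, the interior count of the dilated polygon is 5625 − 160/2 + 1 = 5546.

5546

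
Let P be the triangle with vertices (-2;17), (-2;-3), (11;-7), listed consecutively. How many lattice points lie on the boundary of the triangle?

Along each edge there are gcd(|Δx|,|Δy|)+1 lattice points, so counting each shared vertex once the boundary has gcd(0,20) + gcd(13,4) + gcd(13,24) = 20+1+1 = 22.

22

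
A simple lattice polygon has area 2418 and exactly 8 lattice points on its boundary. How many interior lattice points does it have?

Pick's theorem A = I + B/2 − 1 rearranges to I = A − B/2 + 1 = 2418 − 8/2 + 1 = 2415.

2415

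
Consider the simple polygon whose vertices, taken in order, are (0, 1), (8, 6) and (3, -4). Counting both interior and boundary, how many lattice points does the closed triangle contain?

32

The shoelace formula gives twice the area as |(0·6 − 8·1) + (8·(-4) − 3·6) + (3·1 − 0·(-4))| = 55, so the area is 27.5.
The number of boundary lattice points is Σ gcd(|Δx|,|Δy|) = gcd(8,5) + gcd(5,10) + gcd(3,5) = 1+5+1 = 7.
Pick's theorem gives I = A − B/2 + 1 = 27.5 − 7/2 + 1 = 25, so the closed region contains I + B = 25 + 7 = 32 lattice points.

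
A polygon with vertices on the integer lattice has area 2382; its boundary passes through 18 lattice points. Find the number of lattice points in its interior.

From Pick's theorem, I = A − B/2 + 1 = 2382 − 18/2 + 1 = 2374.

2374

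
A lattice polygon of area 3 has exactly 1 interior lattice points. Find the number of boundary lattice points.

Pick's theorem gives A = I + B/2 − 1, so B = 2(A − I + 1) = 2(3 − 1 + 1) = 6.

6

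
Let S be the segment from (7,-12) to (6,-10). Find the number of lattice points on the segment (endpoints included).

2

The number of lattice points on a segment between lattice points is gcd(|Δx|,|Δy|) + 1 = gcd(1,2) + 1 = 1 + 1 = 2.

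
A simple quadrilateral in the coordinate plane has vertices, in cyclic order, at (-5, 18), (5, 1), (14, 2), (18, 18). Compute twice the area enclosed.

The shoelace formula gives twice the area as |[(-5)·1 − 5·18] + [5·2 − 14·1] + [14·18 − 18·2] + [18·18 − (-5)·18]| = 531, so the area is 265.5.

531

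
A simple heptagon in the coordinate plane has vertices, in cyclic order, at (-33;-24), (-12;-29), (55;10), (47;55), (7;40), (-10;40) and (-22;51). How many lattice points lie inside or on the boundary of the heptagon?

The shoelace formula gives twice the area as |[(-33)·(-29) − (-12)·(-24)] + [(-12)·10 − 55·(-29)] + [55·55 − 47·10] + [47·40 − 7·55] + [7·40 − (-10)·40] + [(-10)·51 − (-22)·40] + [(-22)·(-24) − (-33)·51]| = 9455, so the area is 9455/2.
Summing gcd(|Δx|,|Δy|) over the edges gives the boundary count: gcd(21,5) + gcd(67,39) + gcd(8,45) + gcd(40,15) + gcd(17,0) + gcd(12,11) + gcd(11,75) = 1+1+1+5+17+1+1 = 27.
Pick's theorem gives I = A − B/2 + 1 = 9455/2 − 27/2 + 1 = 4715, so the closed region contains I + B = 4715 + 27 = 4742 lattice points.

4742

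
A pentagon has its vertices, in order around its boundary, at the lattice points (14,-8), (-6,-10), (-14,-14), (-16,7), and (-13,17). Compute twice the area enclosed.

881

Using the shoelace formula, 2A = |[14·(-10) − (-6)·(-8)] + [(-6)·(-14) − (-14)·(-10)] + [(-14)·7 − (-16)·(-14)] + [(-16)·17 − (-13)·7] + [(-13)·(-8) − 14·17]| = 881, so the area is 881/2.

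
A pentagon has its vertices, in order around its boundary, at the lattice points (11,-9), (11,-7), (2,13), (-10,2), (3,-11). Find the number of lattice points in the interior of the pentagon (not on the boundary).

247

By the shoelace formula, twice the signed area is |(11·(-7) − 11·(-9)) + (11·13 − 2·(-7)) + (2·2 − (-10)·13) + ((-10)·(-11) − 3·2) + (3·(-9) − 11·(-11))| = 511, so the area is 511/2.
The number of boundary lattice points is Σ gcd(|Δx|,|Δy|) = gcd(0,2) + gcd(9,20) + gcd(12,11) + gcd(13,13) + gcd(8,2) = 2+1+1+13+2 = 19.
By Pick's theorem A = I + B/2 − 1, so I = 511/2 − 19/2 + 1 = 247.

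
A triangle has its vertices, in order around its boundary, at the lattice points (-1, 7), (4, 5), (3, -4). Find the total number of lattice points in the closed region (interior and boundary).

26

Using the shoelace formula, 2A = |((-1)·5 − 4·7) + (4·(-4) − 3·5) + (3·7 − (-1)·(-4))| = 47, so the area is 23.5.
Summing gcd(|Δx|,|Δy|) over the edges gives the boundary count: gcd(5,2) + gcd(1,9) + gcd(4,11) = 1+1+1 = 3.
Pick's theorem gives I = A − B/2 + 1 = 23.5 − 3/2 + 1 = 23, so the closed region contains I + B = 23 + 3 = 26 lattice points.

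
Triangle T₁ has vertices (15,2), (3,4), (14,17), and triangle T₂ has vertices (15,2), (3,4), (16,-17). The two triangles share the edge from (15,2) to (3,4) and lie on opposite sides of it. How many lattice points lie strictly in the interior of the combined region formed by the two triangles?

The union is the simple quadrilateral with vertices (15,2), (14,17), (3,4), (16,-17) in order.
Using the shoelace formula, 2A = |(15·17 − 14·2) + (14·4 − 3·17) + (3·(-17) − 16·4) + (16·2 − 15·(-17))| = 404, so the area is 202.
Summing gcd(|Δx|,|Δy|) over the edges gives the boundary count: gcd(1,15) + gcd(11,13) + gcd(13,21) + gcd(1,19) = 1+1+1+1 = 4.
By Pick's theorem I = A − B/2 + 1 = 202 − 4/2 + 1 = 201.

201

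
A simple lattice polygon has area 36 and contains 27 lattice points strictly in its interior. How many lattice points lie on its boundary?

20

Pick's theorem gives A = I + B/2 − 1, so B = 2(A − I + 1) = 2(36 − 27 + 1) = 20.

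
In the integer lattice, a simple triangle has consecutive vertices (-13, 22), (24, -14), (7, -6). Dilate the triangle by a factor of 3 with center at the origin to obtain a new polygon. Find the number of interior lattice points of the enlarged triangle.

The shoelace formula gives twice the area as |((-13)·(-14) − 24·22) + (24·(-6) − 7·(-14)) + (7·22 − (-13)·(-6))| = 316, so the area is 158.
Along each edge there are gcd(|Δx|,|Δy|)+1 lattice points, so counting each shared vertex once the boundary has gcd(37,36) + gcd(17,8) + gcd(20,28) = 1+1+4 = 6.
Scaling by 3 multiplies the area by 3² = 9 (so the new area is 1422) and multiplies the boundary lattice-point count by 3, giving 18.
By Pick's theorem, the interior count of the dilated polygon is 1422 − 18/2 + 1 = 1414.

1414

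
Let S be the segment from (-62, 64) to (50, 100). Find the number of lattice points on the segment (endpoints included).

The number of lattice points on a segment between lattice points is gcd(|Δx|,|Δy|) + 1 = gcd(112,36) + 1 = 4 + 1 = 5.

5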